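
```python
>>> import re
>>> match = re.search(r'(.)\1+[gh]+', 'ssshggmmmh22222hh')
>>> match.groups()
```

The match spans [0:6] → 'ssshgg'.
Captured: group 1 = 's'.

('s',)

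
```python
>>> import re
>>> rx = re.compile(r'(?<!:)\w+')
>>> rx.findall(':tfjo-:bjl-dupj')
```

['fjo', 'jl', 'dupj']

Because the assertion is negative and zero-width, positions next to the forbidden text are skipped.
Matches: at [2:5] → 'fjo'; at [8:10] → 'jl'; at [11:15] → 'dupj'.
No capturing groups, so `findall` returns the 3 full match strings.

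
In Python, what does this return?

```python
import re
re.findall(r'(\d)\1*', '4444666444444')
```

['4', '6', '4']

`\1` has to match the exact text group 1 already captured.
Walking the string: at [0:4] match '4444', group 1 = '4'; at [4:7] match '666', group 1 = '6'; at [7:13] match '444444', group 1 = '4'.
`findall` collects group 1 from each match (3 total).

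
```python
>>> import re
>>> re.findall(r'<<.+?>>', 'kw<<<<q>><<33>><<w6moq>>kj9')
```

Lazy quantifiers expand one character at a time until the remainder of the pattern can match.
No capturing groups, so `findall` returns the 3 full match strings.

['<<<<q>>', '<<33>>', '<<w6moq>>']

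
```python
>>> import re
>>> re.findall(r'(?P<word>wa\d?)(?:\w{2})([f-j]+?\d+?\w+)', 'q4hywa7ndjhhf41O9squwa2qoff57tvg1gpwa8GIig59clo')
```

[('wa7', 'jhhf41O9squwa2qoff57tvg1gpwa8GIig59clo')]

2 groups means the one result is a tuple of 2 captured strings — 1 here.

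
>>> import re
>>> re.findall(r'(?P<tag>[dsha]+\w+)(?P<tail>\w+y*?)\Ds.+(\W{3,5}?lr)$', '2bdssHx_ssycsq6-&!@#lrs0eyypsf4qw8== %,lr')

[('dssHx_ss', 'y', ' %,lr')]

The pattern matches one or more of one of [dsha], then one or more of a word character (captured as 'tag'); then one or more of a word character, then zero or more of the literal 'y' (lazy) (captured as 'tail'); then a non-digit, then a literal 's', then one or more of any character; then 3 to 5 of a non-word character (lazy), then the literal 'lr' (captured); then anchored at the end.
With 3 capturing groups, `findall` returns a 3-tuple per match.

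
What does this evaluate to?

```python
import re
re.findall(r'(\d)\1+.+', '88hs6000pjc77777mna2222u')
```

['8']

`\1` has to match the exact text group 1 already captured.
Matches: at [0:24] match '88hs6000pjc77777mna2222u', group 1 = '8'.
Because there's exactly one group, `findall` drops the full match and keeps group 1 from the one hit.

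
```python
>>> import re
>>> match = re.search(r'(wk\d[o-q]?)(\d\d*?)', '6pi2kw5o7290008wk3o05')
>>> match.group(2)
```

This matches the literal 'wk', then a digit, then optionally a character in [o-q] (captured); then a digit, then zero or more of a digit (lazy) (captured).
With the lazy modifier that quantifier settles for the fewest repetitions that let the rest of the pattern succeed (the atoms after it are unaffected and can still be greedy).
`re.search` tries every starting position until one works.
The match spans [15:20] → 'wk3o0'.
Captured: group 1 = 'wk3o', group 2 = '0'.

'0'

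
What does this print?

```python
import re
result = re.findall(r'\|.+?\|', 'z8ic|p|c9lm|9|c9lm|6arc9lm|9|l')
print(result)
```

['|p|', '|9|', '|6arc9lm|']

`findall` yields the raw match text (3 of them) because the pattern has no groups.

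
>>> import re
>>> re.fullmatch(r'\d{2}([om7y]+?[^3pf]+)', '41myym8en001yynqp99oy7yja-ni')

For `fullmatch`, every character of the input must be accounted for by the pattern.
Here the string isn't matched end-to-end, so the call returns None.

None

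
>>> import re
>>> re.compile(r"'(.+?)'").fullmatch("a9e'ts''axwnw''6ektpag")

None

`re.fullmatch` is like wrapping the pattern in `^…$` (in single-line mode).
Here the pattern can't cover the whole string, so the call returns None.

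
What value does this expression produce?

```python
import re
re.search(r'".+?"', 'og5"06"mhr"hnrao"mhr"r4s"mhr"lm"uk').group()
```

A non-greedy quantifier consumes as few characters as it can — just enough that the remainder of the pattern still matches from where it stops; whatever follows it matches normally.
`re.search` scans for the first position where the pattern succeeds.
The match spans [3:7] → '"06"'.

'"06"'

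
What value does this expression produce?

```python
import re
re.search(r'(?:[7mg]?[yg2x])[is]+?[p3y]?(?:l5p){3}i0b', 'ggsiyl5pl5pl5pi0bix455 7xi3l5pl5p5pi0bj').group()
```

'ggsiyl5pl5pl5pi0b'

This matches optionally one of [7mg], then one of [yg2x] (non-capturing group); then one or more of one of [is] (lazy); then optionally one of [p3y], then the literal 'l5p' repeated 3 times, then the literal 'i0b'.
`re.search` tries every starting position until one works.
The match spans [0:17] → 'ggsiyl5pl5pl5pi0b'.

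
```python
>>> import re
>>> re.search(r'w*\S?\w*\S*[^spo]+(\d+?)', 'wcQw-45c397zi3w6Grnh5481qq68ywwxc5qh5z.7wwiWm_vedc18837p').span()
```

(0, 55)

Pattern: zero or more of the literal 'w', then optionally a non-whitespace character; then zero or more of a word character, then zero or more of a non-whitespace character, then one or more of any character except [spo]; then one or more of a digit (lazy) (captured).
`re.search` tries every starting position until one works.
The match spans [0:55] → 'wcQw-45c397zi3w6Grnh5481qq68ywwxc5qh5z.7wwiWm_vedc18837'.
Captured: group 1 = '7'.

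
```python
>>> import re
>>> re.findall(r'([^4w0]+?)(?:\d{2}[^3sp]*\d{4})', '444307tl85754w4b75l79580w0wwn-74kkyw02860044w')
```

['3']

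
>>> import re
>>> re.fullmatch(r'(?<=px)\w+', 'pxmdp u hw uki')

Because the assertion is zero-width, the text it checks is not consumed and won't appear in the result.
`re.fullmatch` requires the pattern to consume the entire string.
Here there's no way to consume every character, so the call returns None.

None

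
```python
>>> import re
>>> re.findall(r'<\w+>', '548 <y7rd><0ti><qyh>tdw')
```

Scanning left to right: at [4:10] → '<y7rd>'; at [10:15] → '<0ti>'; at [15:20] → '<qyh>'.
With no groups in the pattern, `findall` gives back each whole match — 3 here.

['<y7rd>', '<0ti>', '<qyh>']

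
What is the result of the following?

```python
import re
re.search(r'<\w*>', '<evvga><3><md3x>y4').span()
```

(0, 7)

`re.search` scans for the first position where the pattern succeeds.
The match spans [0:7] → '<evvga>'.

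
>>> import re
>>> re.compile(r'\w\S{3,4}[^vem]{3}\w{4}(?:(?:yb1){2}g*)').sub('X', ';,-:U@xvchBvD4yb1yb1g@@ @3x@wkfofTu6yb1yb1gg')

';,-:U@xvchBvD4yb1yb1g@@ @X'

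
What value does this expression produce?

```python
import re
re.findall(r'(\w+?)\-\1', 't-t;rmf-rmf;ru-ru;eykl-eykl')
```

['t', 'rmf', 'ru', 'eykl']

A backreference is literal: `\1` must see the identical characters the first group matched.
`findall` collects group 1 from each match (4 total).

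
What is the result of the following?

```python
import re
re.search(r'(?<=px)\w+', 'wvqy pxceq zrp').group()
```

'ceq'

Because the assertion is zero-width, the text it checks is not consumed and won't appear in the result.
The match spans [7:10] → 'ceq'.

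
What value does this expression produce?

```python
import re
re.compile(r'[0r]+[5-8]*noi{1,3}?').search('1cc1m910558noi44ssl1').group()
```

'0558noi'

Pattern: one or more of one of [0r]; then zero or more of a character in [5-8], then the literal 'no', then 1 to 3 of a literal 'i' (lazy).
The match spans [7:14] → '0558noi'.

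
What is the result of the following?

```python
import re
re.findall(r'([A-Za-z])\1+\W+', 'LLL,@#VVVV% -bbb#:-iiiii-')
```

['L', 'V', 'b', 'i']

After group 1 captures some text, `\1` only succeeds where that same text appears again.
Walking the string: at [0:6] match 'LLL,@#', group 1 = 'L'; at [6:13] match 'VVVV% -', group 1 = 'V'; at [13:19] match 'bbb#:-', group 1 = 'b'; at [19:25] match 'iiiii-', group 1 = 'i'.
Because there's exactly one group, `findall` drops the full match and keeps group 1 from each hit.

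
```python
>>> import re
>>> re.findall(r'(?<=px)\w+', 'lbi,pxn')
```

['n']

The positive lookaround only admits positions where the adjacent text matches; those characters stay outside the span.
Scanning left to right: at [6:7] → 'n'.
With no groups in the pattern, `findall` gives back each whole match — 1 here.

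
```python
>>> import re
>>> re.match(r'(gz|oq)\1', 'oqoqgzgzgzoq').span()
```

(0, 4)

After group 1 captures some text, `\1` only succeeds where that same text appears again.
`re.match` won't scan ahead — the pattern has to work from the very first character.
The match spans [0:4] → 'oqoq'.
Captured: group 1 = 'oq'.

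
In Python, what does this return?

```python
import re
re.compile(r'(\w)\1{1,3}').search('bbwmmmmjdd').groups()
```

The match spans [0:2] → 'bb'.
Captured: group 1 = 'b'.

('b',)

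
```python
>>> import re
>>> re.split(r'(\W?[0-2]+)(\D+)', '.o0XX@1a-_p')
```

The pattern matches optionally a non-word character, then one or more of a character in [0-2] (captured); then one or more of a non-digit (captured).
Matches to split on: at [2:6] → '0XX@'; at [6:11] → '1a-_p'.
The group in the pattern means `split` returns the separators' captures alongside the pieces.

['.o', '0', 'XX@', '', '1', 'a-_p', '']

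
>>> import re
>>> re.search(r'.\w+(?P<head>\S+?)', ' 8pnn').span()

This matches any character, then one or more of a word character; then one or more of a non-whitespace character (lazy) (captured as 'head').
The match spans [0:5] → ' 8pnn'.

(0, 5)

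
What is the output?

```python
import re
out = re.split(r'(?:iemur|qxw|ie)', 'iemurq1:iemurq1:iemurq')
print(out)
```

['', 'q1:', 'q1:', 'q']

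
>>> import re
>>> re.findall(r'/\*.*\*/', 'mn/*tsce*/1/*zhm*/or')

With no groups in the pattern, `findall` gives back each whole match — 1 here.

['/*tsce*/1/*zhm*/']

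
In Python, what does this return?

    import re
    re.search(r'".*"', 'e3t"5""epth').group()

`search` walks the string left to right and returns the first match it finds.
The match spans [3:7] → '"5""'.

'"5""'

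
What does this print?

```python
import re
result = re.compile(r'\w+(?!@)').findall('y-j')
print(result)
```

['y', 'j']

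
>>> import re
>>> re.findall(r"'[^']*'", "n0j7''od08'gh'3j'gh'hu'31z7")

`findall` yields the raw match text (3 of them) because the pattern has no groups.

["''", "'gh'", "'gh'"]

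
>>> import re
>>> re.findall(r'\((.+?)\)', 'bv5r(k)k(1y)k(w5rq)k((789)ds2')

With a single group, `findall` returns only what that group captured — 4 items.

['k', '1y', 'w5rq', '(789']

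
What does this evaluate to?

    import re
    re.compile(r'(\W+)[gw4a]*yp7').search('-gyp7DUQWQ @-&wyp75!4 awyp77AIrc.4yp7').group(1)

'-'

The match spans [0:5] → '-gyp7'.
Captured: group 1 = '-'.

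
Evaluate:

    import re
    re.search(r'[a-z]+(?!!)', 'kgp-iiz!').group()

'kgp'

The negative lookahead/lookbehind blocks any match where the forbidden context is present.
`re.search` scans for the first position where the pattern succeeds.
The match spans [0:3] → 'kgp'.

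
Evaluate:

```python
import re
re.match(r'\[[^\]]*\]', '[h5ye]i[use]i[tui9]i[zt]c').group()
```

'[h5ye]'

`match` is anchored at position 0; if the pattern doesn't fit there, it returns None.
The match spans [0:6] → '[h5ye]'.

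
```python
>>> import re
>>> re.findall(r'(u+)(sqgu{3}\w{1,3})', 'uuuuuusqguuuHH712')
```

The pattern matches one or more of a literal 'u' (captured); then the literal 'sqg', then exactly 3 of the literal 'u', then 1 to 3 of a word character (captured).
Matches: at [0:15] match 'uuuuuusqguuuHH7', groups = ('uuuuuu', 'sqguuuHH7').
Multiple groups make `findall` return tuples — one 2-tuple for the one match.

[('uuuuuu', 'sqguuuHH7')]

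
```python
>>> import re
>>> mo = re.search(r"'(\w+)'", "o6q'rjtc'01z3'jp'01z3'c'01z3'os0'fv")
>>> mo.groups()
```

Unlike `match`, `search` isn't anchored — it looks for the pattern anywhere in the string.
The match spans [3:9] → "'rjtc'".
Captured: group 1 = 'rjtc'.

('rjtc',)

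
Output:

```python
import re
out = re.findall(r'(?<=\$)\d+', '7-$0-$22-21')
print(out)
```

['0', '22']

The positive lookaround only admits positions where the adjacent text matches; those characters stay outside the span.
`findall` yields the raw match text (2 of them) because the pattern has no groups.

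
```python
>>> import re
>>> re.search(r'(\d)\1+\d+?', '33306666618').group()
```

'3330'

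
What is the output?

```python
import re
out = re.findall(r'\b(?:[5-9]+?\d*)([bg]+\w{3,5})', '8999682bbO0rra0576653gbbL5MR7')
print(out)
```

Pattern: a word boundary (`\b`, zero-width); then one or more of a character in [5-9] (lazy), then zero or more of a digit (non-capturing group); then one or more of one of [bg], then 3 to 5 of a word character (captured).
One capturing group, so `findall` returns just the captured substring from the one match — 1 in all.

['bbO0rra']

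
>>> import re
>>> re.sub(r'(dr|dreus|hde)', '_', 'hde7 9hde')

'_7 9_'

Matches: at [0:3] → 'hde'; at [6:9] → 'hde'.
Each match is replaced by '_'.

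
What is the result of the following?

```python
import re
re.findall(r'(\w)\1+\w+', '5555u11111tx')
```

['5']

A backreference is literal: `\1` must see the identical characters the first group matched.
Because there's exactly one group, `findall` drops the full match and keeps group 1 from the one hit.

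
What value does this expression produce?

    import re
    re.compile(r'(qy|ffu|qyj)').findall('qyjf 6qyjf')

Alternation isn't longest-match — the leftmost alternative that fits at this position is chosen.
Scanning left to right: at [0:2] match 'qy', group 1 = 'qy'; at [6:8] match 'qy', group 1 = 'qy'.
`findall` collects group 1 from each match (2 total).

['qy', 'qy']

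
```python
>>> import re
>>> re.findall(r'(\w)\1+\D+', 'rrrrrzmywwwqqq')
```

`\1` has to match the exact text group 1 already captured.
Because there's exactly one group, `findall` drops the full match and keeps group 1 from the one hit.

['r']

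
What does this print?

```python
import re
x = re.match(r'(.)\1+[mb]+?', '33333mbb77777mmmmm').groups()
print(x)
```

('3',)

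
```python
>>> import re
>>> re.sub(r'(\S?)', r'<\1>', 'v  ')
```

The pattern matches optionally a non-whitespace character (captured).
Matches: at [0:1] → 'v'; at [1:1] → ''; at [2:2] → ''; at [3:3] → ''.
The replacement refers to a captured group, so each match is rewritten using its own captured text.

'<v><> <> <>'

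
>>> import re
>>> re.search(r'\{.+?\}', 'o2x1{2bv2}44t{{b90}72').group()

'{2bv2}'

Lazy quantifiers expand one character at a time until the remainder of the pattern can match.
`search` walks the string left to right and returns the first match it finds.
The match spans [4:10] → '{2bv2}'.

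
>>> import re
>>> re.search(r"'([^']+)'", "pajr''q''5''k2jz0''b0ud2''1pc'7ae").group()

"'q'"

`re.search` scans for the first position where the pattern succeeds.
The match spans [5:8] → "'q'".
Captured: group 1 = 'q'.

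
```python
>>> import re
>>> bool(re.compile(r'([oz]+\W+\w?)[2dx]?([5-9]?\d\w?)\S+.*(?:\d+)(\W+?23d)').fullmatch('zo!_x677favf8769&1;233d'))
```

False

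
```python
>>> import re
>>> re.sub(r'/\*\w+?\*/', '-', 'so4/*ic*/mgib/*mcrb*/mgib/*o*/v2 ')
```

`sub` substitutes '-' at each match site.

'so4-mgib-mgib-v2 '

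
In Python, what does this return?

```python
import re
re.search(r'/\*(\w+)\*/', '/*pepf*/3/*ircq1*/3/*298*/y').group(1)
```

'pepf'

`re.search` tries every starting position until one works.
The match spans [0:8] → '/*pepf*/'.
Captured: group 1 = 'pepf'.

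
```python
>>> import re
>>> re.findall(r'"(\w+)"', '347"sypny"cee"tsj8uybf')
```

Because there's exactly one group, `findall` drops the full match and keeps group 1 from the one hit.

['sypny']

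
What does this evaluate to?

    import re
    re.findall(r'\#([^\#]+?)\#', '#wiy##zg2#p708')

['wiy', 'zg2']

Matches: at [0:5] match '#wiy#', group 1 = 'wiy'; at [5:10] match '#zg2#', group 1 = 'zg2'.
One capturing group, so `findall` returns just the captured substring from each match — 2 in all.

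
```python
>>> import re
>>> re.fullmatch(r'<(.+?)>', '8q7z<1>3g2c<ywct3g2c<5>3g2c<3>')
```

None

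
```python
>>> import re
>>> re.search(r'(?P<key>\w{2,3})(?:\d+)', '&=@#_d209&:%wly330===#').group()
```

The pattern matches 2 to 3 of a word character (captured as 'key'); then one or more of a digit (non-capturing group).
Unlike `match`, `search` isn't anchored — it looks for the pattern anywhere in the string.
The match spans [4:9] → '_d209'.
Captured: group 1 = '_d2'.

'_d209'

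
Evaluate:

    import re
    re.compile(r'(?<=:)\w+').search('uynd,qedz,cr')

Because the assertion is zero-width, the text it checks is not consumed and won't appear in the result.
`search` walks the string left to right and returns the first match it finds.
Here the pattern never matches, so the call returns None.

None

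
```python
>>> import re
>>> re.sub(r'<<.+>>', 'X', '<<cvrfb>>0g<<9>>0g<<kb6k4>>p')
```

Matches: at [0:27] → '<<cvrfb>>0g<<9>>0g<<kb6k4>>'.
Every occurrence is swapped for 'X'.

'Xp'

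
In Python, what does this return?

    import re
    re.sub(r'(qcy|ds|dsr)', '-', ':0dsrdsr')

':0-r-r'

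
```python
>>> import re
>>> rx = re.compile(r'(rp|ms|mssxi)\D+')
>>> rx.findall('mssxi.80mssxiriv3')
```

The regex engine tests alternatives in the order written; an earlier branch that matches wins even if a later one would match more.
Scanning left to right: at [0:6] match 'mssxi.', group 1 = 'ms'; at [8:16] match 'mssxiriv', group 1 = 'ms'.
Because there's exactly one group, `findall` drops the full match and keeps group 1 from each hit.

['ms', 'ms']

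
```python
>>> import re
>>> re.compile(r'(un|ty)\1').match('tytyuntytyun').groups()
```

A backreference is literal: `\1` must see the identical characters the first group matched.
`re.match` only tries the pattern at the start of the string.
The match spans [0:4] → 'tyty'.
Captured: group 1 = 'ty'.

('ty',)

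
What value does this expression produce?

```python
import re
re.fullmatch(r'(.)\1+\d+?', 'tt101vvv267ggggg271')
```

None

`re.fullmatch` is like wrapping the pattern in `^…$` (in single-line mode).
Here the string isn't matched end-to-end, so the call returns None.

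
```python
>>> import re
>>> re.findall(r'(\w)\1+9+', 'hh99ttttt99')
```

['h', 't']

`\1` is not a pattern — it's the concrete string captured by group 1, re-applied verbatim.
One capturing group, so `findall` returns just the captured substring from each match — 2 in all.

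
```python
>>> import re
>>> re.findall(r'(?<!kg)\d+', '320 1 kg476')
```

`(?!…)`/`(?<!…)` only lets a position through if the neighbouring text does NOT match; no characters are consumed.
Walking the string: at [0:3] → '320'; at [4:5] → '1'; at [9:11] → '76'.
No capturing groups, so `findall` returns the 3 full match strings.

['320', '1', '76']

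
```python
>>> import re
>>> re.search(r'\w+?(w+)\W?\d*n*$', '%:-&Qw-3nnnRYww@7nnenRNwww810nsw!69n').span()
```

Pattern: one or more of a word character (lazy); then one or more of a literal 'w' (captured); then optionally a non-word character, then zero or more of a digit, then zero or more of a literal 'n'; then anchored at the end.
The match spans [16:36] → '7nnenRNwww810nsw!69n'.

(16, 36)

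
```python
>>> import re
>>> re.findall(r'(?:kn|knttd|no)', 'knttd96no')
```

['kn', 'no']

Branches in `(...|...)` are attempted left-to-right; the first branch that allows the whole pattern to succeed is taken.
Matches: at [0:2] → 'kn'; at [7:9] → 'no'.
No capturing groups, so `findall` returns the 2 full match strings.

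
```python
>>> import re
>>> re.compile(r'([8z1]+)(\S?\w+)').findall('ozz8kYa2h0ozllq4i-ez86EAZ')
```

The pattern matches one or more of one of [8z1] (captured); then optionally a non-whitespace character, then one or more of a word character (captured).
Scanning left to right: at [1:17] match 'zz8kYa2h0ozllq4i', groups = ('zz8', 'kYa2h0ozllq4i'); at [19:25] match 'z86EAZ', groups = ('z8', '6EAZ').
With 2 capturing groups, `findall` returns a 2-tuple per match.

[('zz8', 'kYa2h0ozllq4i'), ('z8', '6EAZ')]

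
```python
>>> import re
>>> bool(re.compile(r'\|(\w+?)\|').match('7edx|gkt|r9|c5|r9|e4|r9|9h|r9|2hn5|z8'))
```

`re.match` won't scan ahead — the pattern has to work from the very first character.
Here the string doesn't start with a match, so the call returns None, and `bool(None)` is False.

False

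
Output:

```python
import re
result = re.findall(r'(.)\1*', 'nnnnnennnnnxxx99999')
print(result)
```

['n', 'e', 'n', 'x', '9']

After group 1 captures some text, `\1` only succeeds where that same text appears again.
One capturing group, so `findall` returns just the captured substring from each match — 5 in all.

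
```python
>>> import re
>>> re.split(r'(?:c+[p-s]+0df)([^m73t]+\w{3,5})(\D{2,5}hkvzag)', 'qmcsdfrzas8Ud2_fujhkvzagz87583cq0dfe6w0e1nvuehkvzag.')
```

Pattern: one or more of the literal 'c', then one or more of a character in [p-s], then the literal '0df' (non-capturing group); then one or more of any character except [m73t], then 3 to 5 of a word character (captured); then 2 to 5 of a non-digit, then the literal 'hkv', then the literal 'zag' (captured).
Matches to split on: at [30:51] → 'cq0dfe6w0e1nvuehkvzag'.
Because the pattern has a capturing group, `split` also inserts each captured text between the pieces.

['qmcsdfrzas8Ud2_fujhkvzagz87583', 'e6w0e1nv', 'uehkvzag', '.']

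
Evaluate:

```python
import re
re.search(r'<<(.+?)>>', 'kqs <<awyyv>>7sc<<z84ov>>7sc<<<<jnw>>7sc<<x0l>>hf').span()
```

`re.search` scans for the first position where the pattern succeeds.
The match spans [4:13] → '<<awyyv>>'.
Captured: group 1 = 'awyyv'.

(4, 13)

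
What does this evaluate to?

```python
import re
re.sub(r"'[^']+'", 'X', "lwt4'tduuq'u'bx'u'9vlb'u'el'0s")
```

'lwt4XuXuXuX0s'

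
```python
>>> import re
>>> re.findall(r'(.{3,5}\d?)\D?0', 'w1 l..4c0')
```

`findall` collects group 1 from the one match (1 total).

['1 l..4']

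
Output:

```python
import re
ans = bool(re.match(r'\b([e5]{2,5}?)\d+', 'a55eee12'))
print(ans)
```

False

The pattern matches a word boundary (`\b`, zero-width); then 2 to 5 of one of [e5] (lazy) (captured); then one or more of a digit.
`re.match` won't scan ahead — the pattern has to work from the very first character.
Here the string doesn't start with a match, so the call returns None, and `bool(None)` is False.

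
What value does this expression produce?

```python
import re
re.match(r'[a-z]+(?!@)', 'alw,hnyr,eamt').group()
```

'alw'

The negative lookaround is zero-width — it rules out positions where the adjacent text would match, without consuming anything.
`match` is anchored at position 0; if the pattern doesn't fit there, it returns None.
The match spans [0:3] → 'alw'.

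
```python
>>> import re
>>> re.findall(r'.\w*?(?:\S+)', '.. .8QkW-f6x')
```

['..', ' .8QkW-f6x']

The pattern matches any character, then zero or more of a word character (lazy); then one or more of a non-whitespace character (non-capturing group).
Walking the string: at [0:2] → '..'; at [2:12] → ' .8QkW-f6x'.
`findall` yields the raw match text (2 of them) because the pattern has no groups.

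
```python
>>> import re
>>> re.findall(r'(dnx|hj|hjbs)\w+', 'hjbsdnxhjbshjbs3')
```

['hj']

Alternation tries branches left to right and keeps the first one that lets the overall match succeed at that position.
With a single group, `findall` returns only what that group captured — 1 item.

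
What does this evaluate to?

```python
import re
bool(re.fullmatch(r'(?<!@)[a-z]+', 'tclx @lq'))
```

False

`(?!…)`/`(?<!…)` only lets a position through if the neighbouring text does NOT match; no characters are consumed.
`re.fullmatch` requires the pattern to consume the entire string.
Here the string isn't matched end-to-end, so the call returns None, and `bool(None)` is False.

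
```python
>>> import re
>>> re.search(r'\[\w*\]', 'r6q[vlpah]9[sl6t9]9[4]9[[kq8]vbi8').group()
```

'[vlpah]'

`re.search` tries every starting position until one works.
The match spans [3:10] → '[vlpah]'.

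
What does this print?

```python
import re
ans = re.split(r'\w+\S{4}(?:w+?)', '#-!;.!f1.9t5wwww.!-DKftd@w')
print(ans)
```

['#-!;.!', 'www.!-', '']

With the lazy modifier that quantifier settles for the fewest repetitions that let the rest of the pattern succeed (the atoms after it are unaffected and can still be greedy).
Splitting on the pattern gives 3 pieces.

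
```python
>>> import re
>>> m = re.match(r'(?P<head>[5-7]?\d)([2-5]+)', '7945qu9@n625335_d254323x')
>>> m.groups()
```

('79', '45')

The match spans [0:4] → '7945'.
Captured: group 1 = '79', group 2 = '45'.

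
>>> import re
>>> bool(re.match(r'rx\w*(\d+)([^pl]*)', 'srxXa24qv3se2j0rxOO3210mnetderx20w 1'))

This matches the literal 'rx', then zero or more of a word character; then one or more of a digit (captured); then zero or more of any character except [pl] (captured).
With `match`, the pattern is implicitly anchored at the beginning.
Here the pattern fails at index 0, so the call returns None, and `bool(None)` is False.

False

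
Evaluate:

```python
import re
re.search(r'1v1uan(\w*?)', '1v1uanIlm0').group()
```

'1v1uan'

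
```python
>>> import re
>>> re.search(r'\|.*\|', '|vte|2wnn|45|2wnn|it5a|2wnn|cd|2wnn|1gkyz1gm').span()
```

(0, 36)

Unlike `match`, `search` isn't anchored — it looks for the pattern anywhere in the string.
The match spans [0:36] → '|vte|2wnn|45|2wnn|it5a|2wnn|cd|2wnn|'.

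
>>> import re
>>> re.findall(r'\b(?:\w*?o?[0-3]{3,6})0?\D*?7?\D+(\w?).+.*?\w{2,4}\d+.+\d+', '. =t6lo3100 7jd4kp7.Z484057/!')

Pattern: a word boundary (`\b`, zero-width); then zero or more of a word character (lazy), then optionally a literal 'o', then 3 to 6 of a character in [0-3] (non-capturing group); then optionally a literal '0', then zero or more of a non-digit (lazy), then optionally the literal '7'; then one or more of a non-digit; then optionally a word character (captured); then one or more of any character, then zero or more of any character (lazy), then 2 to 4 of a word character; then one or more of a digit, then one or more of any character, then one or more of a digit.
A non-greedy quantifier consumes as few characters as it can — just enough that the remainder of the pattern still matches from where it stops; whatever follows it matches normally.
Scanning left to right: at [3:27] match 't6lo3100 7jd4kp7.Z484057', group 1 = '7'.
One capturing group, so `findall` returns just the captured substring from the one match — 1 in all.

['7']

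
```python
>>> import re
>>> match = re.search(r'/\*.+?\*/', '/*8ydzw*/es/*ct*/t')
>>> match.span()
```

(0, 9)

A `+?`/`*?`/`{m,n}?` starts at its minimum and grows only as far as needed for what follows to match.
The match spans [0:9] → '/*8ydzw*/'.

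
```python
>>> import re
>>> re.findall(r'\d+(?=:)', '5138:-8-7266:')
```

['5138', '7266']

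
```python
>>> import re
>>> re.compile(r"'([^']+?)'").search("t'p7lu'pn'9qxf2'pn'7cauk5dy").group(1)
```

Unlike `match`, `search` isn't anchored — it looks for the pattern anywhere in the string.
The match spans [1:7] → "'p7lu'".
Captured: group 1 = 'p7lu'.

'p7lu'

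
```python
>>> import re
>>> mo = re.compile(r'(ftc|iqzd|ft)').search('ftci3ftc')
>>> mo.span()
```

(0, 3)

Branches in `(...|...)` are attempted left-to-right; the first branch that allows the whole pattern to succeed is taken.
The match spans [0:3] → 'ftc'.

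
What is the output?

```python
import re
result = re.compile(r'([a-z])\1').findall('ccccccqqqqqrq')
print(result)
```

['c', 'c', 'c', 'q', 'q']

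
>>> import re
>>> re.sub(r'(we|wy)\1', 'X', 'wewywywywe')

After group 1 captures some text, `\1` only succeeds where that same text appears again.
Matches: at [2:6] → 'wywy'.
`sub` substitutes 'X' at each match site.

'weXwywe'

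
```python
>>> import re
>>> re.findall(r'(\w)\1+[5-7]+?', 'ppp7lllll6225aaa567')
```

['p', 'l', '2', 'a']

`\1` has to match the exact text group 1 already captured.
Walking the string: at [0:4] match 'ppp7', group 1 = 'p'; at [4:10] match 'lllll6', group 1 = 'l'; at [10:13] match '225', group 1 = '2'; at [13:17] match 'aaa5', group 1 = 'a'.
One capturing group, so `findall` returns just the captured substring from each match — 4 in all.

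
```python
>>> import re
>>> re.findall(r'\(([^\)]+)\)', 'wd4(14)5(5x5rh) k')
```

Scanning left to right: at [3:7] match '(14)', group 1 = '14'; at [8:15] match '(5x5rh)', group 1 = '5x5rh'.
Because there's exactly one group, `findall` drops the full match and keeps group 1 from each hit.

['14', '5x5rh']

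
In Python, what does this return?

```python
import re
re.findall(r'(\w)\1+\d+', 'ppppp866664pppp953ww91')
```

['p', 'p', 'w']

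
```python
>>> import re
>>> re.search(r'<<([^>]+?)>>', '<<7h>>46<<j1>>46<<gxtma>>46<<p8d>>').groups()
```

('7h',)

Unlike `match`, `search` isn't anchored — it looks for the pattern anywhere in the string.
The match spans [0:6] → '<<7h>>'.
Captured: group 1 = '7h'.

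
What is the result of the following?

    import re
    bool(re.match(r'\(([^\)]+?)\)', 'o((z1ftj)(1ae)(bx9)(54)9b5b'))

False

`re.match` won't scan ahead — the pattern has to work from the very first character.
Here the pattern fails at index 0, so the call returns None, and `bool(None)` is False.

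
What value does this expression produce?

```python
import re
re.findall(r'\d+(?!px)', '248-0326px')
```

['248', '032']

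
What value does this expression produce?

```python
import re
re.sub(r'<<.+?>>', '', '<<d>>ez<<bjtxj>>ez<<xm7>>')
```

'ezez'

Because the quantifier is non-greedy, it stops expanding at the earliest point where the rest of the pattern can succeed.
Matches: at [0:5] → '<<d>>'; at [7:16] → '<<bjtxj>>'; at [18:25] → '<<xm7>>'.
Each match is replaced by ''.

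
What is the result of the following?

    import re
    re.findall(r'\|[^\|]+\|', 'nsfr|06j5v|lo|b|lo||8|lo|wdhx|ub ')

['|06j5v|', '|b|', '|8|', '|wdhx|']

Since nothing is captured, `findall` lists the 4 matched substrings directly.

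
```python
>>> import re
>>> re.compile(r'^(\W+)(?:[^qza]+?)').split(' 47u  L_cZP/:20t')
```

['', ' ', '7u  L_cZP/:20t']

Pattern: anchored at the start of the string; then one or more of a non-word character (captured); then one or more of any character except [qza] (lazy) (non-capturing group).
With the lazy modifier that quantifier settles for the fewest repetitions that let the rest of the pattern succeed (the atoms after it are unaffected and can still be greedy).
Matches to split on: at [0:2] → ' 4'.
The group in the pattern means `split` returns the separators' captures alongside the pieces.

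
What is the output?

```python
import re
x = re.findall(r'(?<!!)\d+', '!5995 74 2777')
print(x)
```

['995', '74', '2777']

Because the assertion is negative and zero-width, positions next to the forbidden text are skipped.
Matches: at [2:5] → '995'; at [6:8] → '74'; at [9:13] → '2777'.
No capturing groups, so `findall` returns the 3 full match strings.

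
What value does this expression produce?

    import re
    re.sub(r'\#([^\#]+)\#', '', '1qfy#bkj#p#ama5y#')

'1qfyp'

`sub` substitutes '' at each match site.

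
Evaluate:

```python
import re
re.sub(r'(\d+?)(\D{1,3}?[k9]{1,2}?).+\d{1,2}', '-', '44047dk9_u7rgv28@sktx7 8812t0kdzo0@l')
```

This matches one or more of a digit (lazy) (captured); then 1 to 3 of a non-digit (lazy), then 1 to 2 of one of [k9] (lazy) (captured); then one or more of any character, then 1 to 2 of a digit.
Matches: at [0:34] → '44047dk9_u7rgv28@sktx7 8812t0kdzo0'.
Every occurrence is swapped for '-'.

'-@l'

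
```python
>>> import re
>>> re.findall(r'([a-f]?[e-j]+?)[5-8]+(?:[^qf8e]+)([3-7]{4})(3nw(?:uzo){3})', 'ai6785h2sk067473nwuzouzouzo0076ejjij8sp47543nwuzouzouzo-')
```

[('ai', '6747', '3nwuzouzouzo'), ('ejjij', '4754', '3nwuzouzouzo')]

This matches optionally a character in [a-f], then one or more of a character in [e-j] (lazy) (captured); then one or more of a character in [5-8]; then one or more of any character except [qf8e] (non-capturing group); then exactly 4 of a character in [3-7] (captured); then the literal '3nw', then the literal 'uzo' repeated 3 times (captured).
Scanning left to right: at [0:27] match 'ai6785h2sk067473nwuzouzouzo', groups = ('ai', '6747', '3nwuzouzouzo'); at [31:55] match 'ejjij8sp47543nwuzouzouzo', groups = ('ejjij', '4754', '3nwuzouzouzo').
With 3 capturing groups, `findall` returns a 3-tuple per match.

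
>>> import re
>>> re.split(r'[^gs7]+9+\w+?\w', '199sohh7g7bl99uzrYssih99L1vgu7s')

['', 'hh7g7', 'rYss', 'vgu7s']

This matches one or more of any character except [gs7], then one or more of a literal '9'; then one or more of a word character (lazy), then a word character.
Matches to split on: at [0:5] → '199so'; at [10:16] → 'bl99uz'; at [20:26] → 'ih99L1'.
Splitting on the pattern gives 4 pieces.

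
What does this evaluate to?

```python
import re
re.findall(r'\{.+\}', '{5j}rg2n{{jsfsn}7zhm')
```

No capturing groups, so `findall` returns the 1 full match string.

['{5j}rg2n{{jsfsn}']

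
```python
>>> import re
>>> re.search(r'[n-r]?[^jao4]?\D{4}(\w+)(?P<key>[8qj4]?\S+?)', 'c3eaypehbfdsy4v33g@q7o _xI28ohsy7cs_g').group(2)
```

This matches optionally a character in [n-r], then optionally any character except [jao4], then exactly 4 of a non-digit; then one or more of a word character (captured); then optionally one of [8qj4], then one or more of a non-whitespace character (lazy) (captured as 'key').
A `+?`/`*?`/`{m,n}?` starts at its minimum and grows only as far as needed for what follows to match.
Unlike `match`, `search` isn't anchored — it looks for the pattern anywhere in the string.
The match spans [1:19] → '3eaypehbfdsy4v33g@'.
Captured: group 1 = 'ehbfdsy4v33g', group 2 = '@'.

'@'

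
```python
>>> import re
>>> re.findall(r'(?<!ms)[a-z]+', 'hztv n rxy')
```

['hztv', 'n', 'rxy']

The negative lookaround is zero-width — it rules out positions where the adjacent text would match, without consuming anything.
Matches: at [0:4] → 'hztv'; at [5:6] → 'n'; at [7:10] → 'rxy'.
Since nothing is captured, `findall` lists the 3 matched substrings directly.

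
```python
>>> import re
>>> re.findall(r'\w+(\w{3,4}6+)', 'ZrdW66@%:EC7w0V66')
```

['dW66', '0V66']

This matches one or more of a word character; then 3 to 4 of a word character, then one or more of a literal '6' (captured).
Walking the string: at [0:6] match 'ZrdW66', group 1 = 'dW66'; at [9:17] match 'EC7w0V66', group 1 = '0V66'.
`findall` collects group 1 from each match (2 total).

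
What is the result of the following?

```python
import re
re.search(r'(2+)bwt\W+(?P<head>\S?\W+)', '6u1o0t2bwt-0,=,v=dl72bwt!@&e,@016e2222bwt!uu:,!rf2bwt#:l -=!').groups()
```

('2', '0,=,')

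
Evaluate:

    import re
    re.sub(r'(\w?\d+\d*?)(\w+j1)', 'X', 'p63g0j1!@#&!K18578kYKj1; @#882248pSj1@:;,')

'X!@#&!X; @#X@:;,'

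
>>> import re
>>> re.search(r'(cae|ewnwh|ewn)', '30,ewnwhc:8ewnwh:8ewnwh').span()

The regex engine tests alternatives in the order written; an earlier branch that matches wins even if a later one would match more.
`search` walks the string left to right and returns the first match it finds.
The match spans [3:8] → 'ewnwh'.
Captured: group 1 = 'ewnwh'.

(3, 8)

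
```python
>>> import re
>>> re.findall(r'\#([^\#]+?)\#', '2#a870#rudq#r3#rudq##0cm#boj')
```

Because there's exactly one group, `findall` drops the full match and keeps group 1 from each hit.

['a870', 'r3', '0cm']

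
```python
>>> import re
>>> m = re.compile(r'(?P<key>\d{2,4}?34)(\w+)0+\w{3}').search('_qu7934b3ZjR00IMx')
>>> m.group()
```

'7934b3ZjR00IMx'

This matches 2 to 4 of a digit (lazy), then the literal '34' (captured as 'key'); then one or more of a word character (captured); then one or more of a literal '0', then exactly 3 of a word character.
The match spans [3:17] → '7934b3ZjR00IMx'.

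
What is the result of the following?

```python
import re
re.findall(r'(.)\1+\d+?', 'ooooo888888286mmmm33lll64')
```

['o', '8', 'm', 'l']

After group 1 captures some text, `\1` only succeeds where that same text appears again.
`findall` collects group 1 from each match (4 total).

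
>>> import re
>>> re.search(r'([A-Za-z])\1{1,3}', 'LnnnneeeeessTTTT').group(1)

The match spans [1:5] → 'nnnn'.
Captured: group 1 = 'n'.

'n'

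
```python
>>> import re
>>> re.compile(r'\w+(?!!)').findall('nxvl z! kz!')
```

Because the assertion is negative and zero-width, positions next to the forbidden text are skipped.
Matches: at [0:4] → 'nxvl'; at [8:9] → 'k'.
Since nothing is captured, `findall` lists the 2 matched substrings directly.

['nxvl', 'k']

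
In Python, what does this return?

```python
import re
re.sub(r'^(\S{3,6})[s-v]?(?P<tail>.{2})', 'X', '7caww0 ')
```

This matches anchored at the start of the string; then 3 to 6 of a non-whitespace character (captured); then optionally a character in [s-v]; then exactly 2 of any character (captured as 'tail').
Matches: at [0:7] → '7caww0 '.
`sub` substitutes 'X' at each match site.

'X'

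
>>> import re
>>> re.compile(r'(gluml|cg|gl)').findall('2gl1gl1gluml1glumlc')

['gl', 'gl', 'gluml', 'gluml']

Alternation tries branches left to right and keeps the first one that lets the overall match succeed at that position.
One capturing group, so `findall` returns just the captured substring from each match — 4 in all.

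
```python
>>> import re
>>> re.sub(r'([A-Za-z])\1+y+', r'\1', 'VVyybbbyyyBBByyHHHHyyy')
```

The backreference `\1` re-matches whatever the first group consumed, character for character.
The replacement refers to a captured group, so each match is rewritten using its own captured text.

'VbBH'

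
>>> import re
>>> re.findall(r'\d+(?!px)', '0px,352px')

['35']

Because the assertion is negative and zero-width, positions next to the forbidden text are skipped.
Scanning left to right: at [4:6] → '35'.
No capturing groups, so `findall` returns the 1 full match string.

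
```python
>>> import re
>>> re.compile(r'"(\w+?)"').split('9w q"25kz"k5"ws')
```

['9w q', '25kz', 'k5"ws']

Matches to split on: at [4:10] → '"25kz"'.
Because the pattern has a capturing group, `split` also inserts each captured text between the pieces.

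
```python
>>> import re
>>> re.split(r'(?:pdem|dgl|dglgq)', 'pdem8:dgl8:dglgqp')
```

Alternation isn't longest-match — the leftmost alternative that fits at this position is chosen.
`split` removes every match and returns the 4 fragments in between.

['', '8:', '8:', 'gqp']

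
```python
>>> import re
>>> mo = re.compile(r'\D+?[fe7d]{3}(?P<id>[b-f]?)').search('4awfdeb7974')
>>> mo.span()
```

The match spans [1:7] → 'awfdeb'.

(1, 7)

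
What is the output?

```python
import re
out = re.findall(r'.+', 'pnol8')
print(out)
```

Pattern: one or more of any character.
Scanning left to right: at [0:5] → 'pnol8'.
Since nothing is captured, `findall` lists the 1 matched substring directly.

['pnol8']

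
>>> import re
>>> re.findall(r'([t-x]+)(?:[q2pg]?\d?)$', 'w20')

Pattern: one or more of a character in [t-x] (captured); then optionally one of [q2pg], then optionally a digit (non-capturing group); then anchored at the end.
Matches: at [0:3] match 'w20', group 1 = 'w'.
One capturing group, so `findall` returns just the captured substring from the one match — 1 in all.

['w']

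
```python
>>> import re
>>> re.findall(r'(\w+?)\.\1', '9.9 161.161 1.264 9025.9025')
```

['9', '161', '9025']

`\1` has to match the exact text group 1 already captured.
Walking the string: at [0:3] match '9.9', group 1 = '9'; at [4:11] match '161.161', group 1 = '161'; at [18:27] match '9025.9025', group 1 = '9025'.
With a single group, `findall` returns only what that group captured — 3 items.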